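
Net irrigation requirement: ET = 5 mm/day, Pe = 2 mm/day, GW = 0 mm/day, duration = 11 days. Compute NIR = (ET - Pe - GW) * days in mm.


Daily deficit = ET - Pe - GW = 5 - 2 - 0 = 3 mm/day
NIR = 3 * 11 = 33 mm

33.0000 mm


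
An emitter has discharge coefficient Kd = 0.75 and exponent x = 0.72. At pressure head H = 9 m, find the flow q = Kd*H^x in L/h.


q = Kd * H^x = 0.75 * 9^0.72 = 0.75 * 4.864684

3.6485 L/h


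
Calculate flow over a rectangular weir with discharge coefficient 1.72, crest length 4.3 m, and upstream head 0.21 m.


Q = C * L * H^(3/2) = 1.72 * 4.3 * 0.21^1.5 = 1.72 * 4.3 * 0.096234

0.7117 m^3/s


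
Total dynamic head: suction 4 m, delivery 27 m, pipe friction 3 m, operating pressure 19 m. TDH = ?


TDH = Hs + Hd + hf + Hp = 4 + 27 + 3 + 19 = 53

53 m


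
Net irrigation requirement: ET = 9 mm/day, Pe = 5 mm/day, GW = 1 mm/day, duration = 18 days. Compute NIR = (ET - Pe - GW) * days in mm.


Daily deficit = ET - Pe - GW = 9 - 5 - 1 = 3 mm/day
NIR = 3 * 18 = 54 mm

54.0000 mm


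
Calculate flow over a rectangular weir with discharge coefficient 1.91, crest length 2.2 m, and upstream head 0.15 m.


Q = C * L * H^(3/2) = 1.91 * 2.2 * 0.15^1.5 = 1.91 * 2.2 * 0.058095

0.2441 m^3/s


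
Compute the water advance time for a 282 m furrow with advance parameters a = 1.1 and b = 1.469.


t = (L/a)^(1/b)
t = (282/1.1)^(1/1.469)
t = 256.363636^(1/1.469)

43.6308 min


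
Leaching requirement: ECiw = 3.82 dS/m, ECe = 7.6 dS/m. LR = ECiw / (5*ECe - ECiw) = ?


LR = ECiw / (5*ECe - ECiw)
LR = 3.82 / (5*7.6 - 3.82)
LR = 3.82 / 34.1800

0.1118


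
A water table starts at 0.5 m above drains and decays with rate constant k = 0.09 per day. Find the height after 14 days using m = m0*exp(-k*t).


m = m0 * exp(-k*t)
m = 0.5 * exp(-0.09 * 14)
m = 0.5 * exp(-1.2600)

0.1418 m


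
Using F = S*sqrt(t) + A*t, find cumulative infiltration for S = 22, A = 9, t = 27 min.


F = S*sqrt(t) + A*t
F = 22*sqrt(27) + 9*27
F = 22*5.196152 + 243

357.3153 mm


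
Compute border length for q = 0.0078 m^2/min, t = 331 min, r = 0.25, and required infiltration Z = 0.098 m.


L = q*t/((1+r)*Z)
L = 0.0078*331/((1+0.25)*0.098)
L = 2.5818/0.1225

21.0759 m


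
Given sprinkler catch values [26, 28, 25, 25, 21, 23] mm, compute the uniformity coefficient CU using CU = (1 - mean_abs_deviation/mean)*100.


mean = 24.666667 mm
MAD = 1.777778 mm
CU = (1 - 1.777778/24.666667)*100

92.7928 %


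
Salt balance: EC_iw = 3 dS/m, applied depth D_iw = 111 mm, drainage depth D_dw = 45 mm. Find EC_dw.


EC_dw = EC_iw * D_iw / D_dw
EC_dw = 3 * 111 / 45
EC_dw = 333 / 45

7.4000 dS/m


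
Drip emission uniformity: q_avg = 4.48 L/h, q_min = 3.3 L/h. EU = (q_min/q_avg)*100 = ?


EU = (q_min/q_avg)*100 = (3.3/4.48)*100 = 73.6607%

73.6607 %


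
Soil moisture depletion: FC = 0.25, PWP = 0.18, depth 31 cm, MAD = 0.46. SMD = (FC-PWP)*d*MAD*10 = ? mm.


SMD = (FC - PWP) * d * MAD * 10
SMD = (0.25 - 0.18) * 31 * 0.46 * 10
SMD = 0.0700 * 31 * 0.46 * 10

9.9820 mm


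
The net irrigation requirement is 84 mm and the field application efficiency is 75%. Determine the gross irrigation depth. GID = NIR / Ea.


Ea = 75% = 0.75
GID = NIR / Ea = 84 / 0.75 = 112.0000 mm

112.0000 mm


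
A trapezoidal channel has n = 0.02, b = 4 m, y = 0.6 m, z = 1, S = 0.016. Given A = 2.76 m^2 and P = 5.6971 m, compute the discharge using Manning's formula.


R = A/P = 2.76/5.6971 = 0.484457
Q = (1/0.02) * 2.76 * 0.484457^(2/3) * 0.016^0.5

10.7674 m^3/s


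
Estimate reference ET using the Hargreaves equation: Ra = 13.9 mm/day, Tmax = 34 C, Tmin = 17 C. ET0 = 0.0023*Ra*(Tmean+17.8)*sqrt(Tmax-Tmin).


Tmean = (Tmax + Tmin)/2 = (34 + 17)/2 = 25.5
ET0 = 0.0023 * 13.9 * (25.5 + 17.8) * sqrt(34 - 17)
ET0 = 0.0023 * 13.9 * 43.3 * 4.123106

5.7076 mm/day


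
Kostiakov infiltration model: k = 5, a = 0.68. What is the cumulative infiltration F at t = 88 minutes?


F = k * t^a = 5 * 88^0.68
F = 5 * 21.001399

105.0070 mm


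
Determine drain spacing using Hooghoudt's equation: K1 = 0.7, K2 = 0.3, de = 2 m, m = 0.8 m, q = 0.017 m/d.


S^2 = 8*K2*de*m/q + 4*K1*m^2/q
S^2 = 8*0.3*2*0.8/0.017 + 4*0.7*0.8^2/0.017
S = sqrt(331.2941)

18.2015 m


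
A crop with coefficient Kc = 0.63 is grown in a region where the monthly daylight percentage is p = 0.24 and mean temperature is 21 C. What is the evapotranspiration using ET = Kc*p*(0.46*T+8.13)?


ET = Kc * p * (0.46*T + 8.13)
ET = 0.63 * 0.24 * (0.46*21 + 8.13)
ET = 0.63 * 0.24 * 17.7900

2.6898 mm/day


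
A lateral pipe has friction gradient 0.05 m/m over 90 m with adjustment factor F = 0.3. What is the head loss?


hf = J * L * F = 0.05 * 90 * 0.3 = 1.3500 m

1.3500 m


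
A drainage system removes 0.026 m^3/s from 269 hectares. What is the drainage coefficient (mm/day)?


DC = Q * 86400 / (A * 10000) * 1000
DC = 0.026 * 86400 / (269 * 10000) * 1000
DC = 2246400.0000 / 2690000

0.8351 mm/day


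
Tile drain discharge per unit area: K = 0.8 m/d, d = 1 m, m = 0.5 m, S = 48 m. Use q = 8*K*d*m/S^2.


q = 8*K*d*m/S^2
q = 8*0.8*1*0.5/48^2
q = 3.2000 / 2304

0.0014 m/d


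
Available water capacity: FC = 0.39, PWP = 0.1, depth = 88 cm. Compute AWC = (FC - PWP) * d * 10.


AWC = (FC - PWP) * d * 10
AWC = (0.39 - 0.1) * 88 * 10
AWC = 0.2900 * 88 * 10

255.2000 mm


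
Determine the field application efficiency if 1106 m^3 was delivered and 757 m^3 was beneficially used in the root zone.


Ea = V_root / V_field * 100 = 757 / 1106 * 100 = 68.4448%

68.4448 %


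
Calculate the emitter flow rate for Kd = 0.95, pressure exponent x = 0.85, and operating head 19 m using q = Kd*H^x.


q = Kd * H^x = 0.95 * 19^0.85 = 0.95 * 12.216325

11.6055 L/h


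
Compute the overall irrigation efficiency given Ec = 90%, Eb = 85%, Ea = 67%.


Ec = 0.9, Eb = 0.85, Ea = 0.67
E = 0.9 * 0.85 * 0.67 * 100 = 51.2550%

51.2550 %


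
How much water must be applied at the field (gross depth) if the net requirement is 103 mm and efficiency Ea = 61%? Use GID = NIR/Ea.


Ea = 61% = 0.61
GID = NIR / Ea = 103 / 0.61 = 168.8525 mm

168.8525 mm


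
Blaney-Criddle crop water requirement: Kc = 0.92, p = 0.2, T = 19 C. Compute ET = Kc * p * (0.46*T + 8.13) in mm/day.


ET = Kc * p * (0.46*T + 8.13)
ET = 0.92 * 0.2 * (0.46*19 + 8.13)
ET = 0.92 * 0.2 * 16.8700

3.1041 mm/day


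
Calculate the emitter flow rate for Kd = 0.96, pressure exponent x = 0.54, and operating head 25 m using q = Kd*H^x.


q = Kd * H^x = 0.96 * 25^0.54 = 0.96 * 5.687057

5.4596 L/h


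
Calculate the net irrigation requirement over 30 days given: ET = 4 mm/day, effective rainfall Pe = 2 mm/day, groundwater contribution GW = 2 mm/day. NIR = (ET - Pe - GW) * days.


Daily deficit = ET - Pe - GW = 4 - 2 - 2 = 0 mm/day
NIR = 0 * 30 = 0 mm

0 mm


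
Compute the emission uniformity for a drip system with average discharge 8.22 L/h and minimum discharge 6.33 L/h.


EU = (q_min/q_avg)*100 = (6.33/8.22)*100 = 77.0073%

77.0073 %


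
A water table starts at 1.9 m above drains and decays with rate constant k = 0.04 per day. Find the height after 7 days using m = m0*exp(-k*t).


m = m0 * exp(-k*t)
m = 1.9 * exp(-0.04 * 7)
m = 1.9 * exp(-0.2800)

1.4360 m


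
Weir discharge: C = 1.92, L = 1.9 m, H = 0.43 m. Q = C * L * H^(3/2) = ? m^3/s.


Q = C * L * H^(3/2) = 1.92 * 1.9 * 0.43^1.5 = 1.92 * 1.9 * 0.281970

1.0286 m^3/s


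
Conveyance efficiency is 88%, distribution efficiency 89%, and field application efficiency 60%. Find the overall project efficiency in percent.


Ec = 0.88, Eb = 0.89, Ea = 0.6
E = 0.88 * 0.89 * 0.6 * 100 = 46.9920%

46.9920 %


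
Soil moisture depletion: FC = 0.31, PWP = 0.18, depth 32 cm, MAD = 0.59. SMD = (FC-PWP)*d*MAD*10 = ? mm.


SMD = (FC - PWP) * d * MAD * 10
SMD = (0.31 - 0.18) * 32 * 0.59 * 10
SMD = 0.1300 * 32 * 0.59 * 10

24.5440 mm


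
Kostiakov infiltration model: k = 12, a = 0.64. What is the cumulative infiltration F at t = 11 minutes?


F = k * t^a = 12 * 11^0.64
F = 12 * 4.639715

55.6766 mm


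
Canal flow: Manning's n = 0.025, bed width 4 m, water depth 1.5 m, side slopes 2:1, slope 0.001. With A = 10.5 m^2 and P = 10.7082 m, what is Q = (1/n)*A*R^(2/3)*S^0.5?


R = A/P = 10.5/10.7082 = 0.980557
Q = (1/0.025) * 10.5 * 0.980557^(2/3) * 0.001^0.5

13.1088 m^3/s


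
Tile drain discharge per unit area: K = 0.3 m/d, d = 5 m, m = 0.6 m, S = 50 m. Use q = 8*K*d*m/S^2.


q = 8*K*d*m/S^2
q = 8*0.3*5*0.6/50^2
q = 7.2000 / 2500

0.0029 m/d


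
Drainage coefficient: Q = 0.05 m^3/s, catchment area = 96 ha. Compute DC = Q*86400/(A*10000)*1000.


DC = Q * 86400 / (A * 10000) * 1000
DC = 0.05 * 86400 / (96 * 10000) * 1000
DC = 4320000.0000 / 960000

4.5000 mm/day


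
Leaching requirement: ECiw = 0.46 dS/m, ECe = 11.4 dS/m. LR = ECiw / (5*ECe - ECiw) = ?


LR = ECiw / (5*ECe - ECiw)
LR = 0.46 / (5*11.4 - 0.46)
LR = 0.46 / 56.5400

0.0081


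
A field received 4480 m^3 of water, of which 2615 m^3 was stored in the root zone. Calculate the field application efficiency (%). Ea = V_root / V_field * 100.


Ea = V_root / V_field * 100 = 2615 / 4480 * 100 = 58.3705%

58.3705 %


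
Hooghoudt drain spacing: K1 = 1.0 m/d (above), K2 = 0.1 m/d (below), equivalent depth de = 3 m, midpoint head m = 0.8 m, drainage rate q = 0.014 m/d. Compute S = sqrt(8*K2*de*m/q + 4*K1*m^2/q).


S^2 = 8*K2*de*m/q + 4*K1*m^2/q
S^2 = 8*0.1*3*0.8/0.014 + 4*1.0*0.8^2/0.014
S = sqrt(320.0000)

17.8885 m


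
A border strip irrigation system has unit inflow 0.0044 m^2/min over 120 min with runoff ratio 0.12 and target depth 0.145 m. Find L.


L = q*t/((1+r)*Z)
L = 0.0044*120/((1+0.12)*0.145)
L = 0.528/0.1624

3.2512 m


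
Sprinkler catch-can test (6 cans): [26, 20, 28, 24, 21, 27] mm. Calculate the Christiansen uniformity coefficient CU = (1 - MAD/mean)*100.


mean = 24.333333 mm
MAD = 2.666667 mm
CU = (1 - 2.666667/24.333333)*100

89.0411 %


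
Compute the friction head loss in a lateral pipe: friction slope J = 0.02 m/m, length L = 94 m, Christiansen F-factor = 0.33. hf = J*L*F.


hf = J * L * F = 0.02 * 94 * 0.33 = 0.6204 m

0.6204 m


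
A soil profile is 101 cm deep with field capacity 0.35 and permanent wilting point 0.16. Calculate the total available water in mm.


AWC = (FC - PWP) * d * 10
AWC = (0.35 - 0.16) * 101 * 10
AWC = 0.1900 * 101 * 10

191.9000 mm


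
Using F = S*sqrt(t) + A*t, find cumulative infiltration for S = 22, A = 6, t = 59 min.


F = S*sqrt(t) + A*t
F = 22*sqrt(59) + 6*59
F = 22*7.681146 + 354

522.9852 mm


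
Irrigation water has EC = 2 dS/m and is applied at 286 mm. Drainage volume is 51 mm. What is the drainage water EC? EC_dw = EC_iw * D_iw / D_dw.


EC_dw = EC_iw * D_iw / D_dw
EC_dw = 2 * 286 / 51
EC_dw = 572 / 51

11.2157 dS/m


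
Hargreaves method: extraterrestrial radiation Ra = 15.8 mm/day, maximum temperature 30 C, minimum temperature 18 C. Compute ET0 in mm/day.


Tmean = (Tmax + Tmin)/2 = (30 + 18)/2 = 24.0
ET0 = 0.0023 * 15.8 * (24.0 + 17.8) * sqrt(30 - 18)
ET0 = 0.0023 * 15.8 * 41.8 * 3.464102

5.2620 mm/day


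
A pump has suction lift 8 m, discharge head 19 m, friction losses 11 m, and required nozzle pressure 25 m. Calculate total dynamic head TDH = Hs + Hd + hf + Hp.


TDH = Hs + Hd + hf + Hp = 8 + 19 + 11 + 25 = 63

63 m


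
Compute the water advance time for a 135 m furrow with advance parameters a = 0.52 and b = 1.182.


t = (L/a)^(1/b)
t = (135/0.52)^(1/1.182)
t = 259.615385^(1/1.182)

110.3013 min


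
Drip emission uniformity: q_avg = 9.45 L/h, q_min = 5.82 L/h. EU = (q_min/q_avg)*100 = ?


EU = (q_min/q_avg)*100 = (5.82/9.45)*100 = 61.5873%

61.5873 %


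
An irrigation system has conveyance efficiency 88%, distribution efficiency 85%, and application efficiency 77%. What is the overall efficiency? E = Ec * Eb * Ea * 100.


Ec = 0.88, Eb = 0.85, Ea = 0.77
E = 0.88 * 0.85 * 0.77 * 100 = 57.5960%

57.5960 %


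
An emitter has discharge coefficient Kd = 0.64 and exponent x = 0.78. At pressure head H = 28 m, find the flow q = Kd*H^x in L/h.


q = Kd * H^x = 0.64 * 28^0.78 = 0.64 * 13.451889

8.6092 L/h


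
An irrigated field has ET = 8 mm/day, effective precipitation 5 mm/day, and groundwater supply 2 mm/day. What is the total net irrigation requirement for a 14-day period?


Daily deficit = ET - Pe - GW = 8 - 5 - 2 = 1 mm/day
NIR = 1 * 14 = 14 mm

14.0000 mm


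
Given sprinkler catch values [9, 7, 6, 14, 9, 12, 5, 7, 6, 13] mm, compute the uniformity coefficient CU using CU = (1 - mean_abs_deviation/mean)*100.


mean = 8.800000 mm
MAD = 2.600000 mm
CU = (1 - 2.600000/8.800000)*100

70.4545 %


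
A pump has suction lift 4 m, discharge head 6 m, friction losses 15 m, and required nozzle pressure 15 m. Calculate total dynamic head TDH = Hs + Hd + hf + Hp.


TDH = Hs + Hd + hf + Hp = 4 + 6 + 15 + 15 = 40

40 m


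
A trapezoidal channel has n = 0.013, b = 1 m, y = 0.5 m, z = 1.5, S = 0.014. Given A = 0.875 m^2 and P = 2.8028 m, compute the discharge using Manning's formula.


R = A/P = 0.875/2.8028 = 0.312188
Q = (1/0.013) * 0.875 * 0.312188^(2/3) * 0.014^0.5

3.6650 m^3/s


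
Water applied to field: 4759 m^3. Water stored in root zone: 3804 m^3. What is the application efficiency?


Ea = V_root / V_field * 100 = 3804 / 4759 * 100 = 79.9328%

79.9328 %


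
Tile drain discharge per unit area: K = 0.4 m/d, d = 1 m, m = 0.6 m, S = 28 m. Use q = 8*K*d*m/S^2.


q = 8*K*d*m/S^2
q = 8*0.4*1*0.6/28^2
q = 1.9200 / 784

0.0024 m/d


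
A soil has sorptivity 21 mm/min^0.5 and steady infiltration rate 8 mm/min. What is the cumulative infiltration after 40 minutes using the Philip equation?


F = S*sqrt(t) + A*t
F = 21*sqrt(40) + 8*40
F = 21*6.324555 + 320

452.8157 mm


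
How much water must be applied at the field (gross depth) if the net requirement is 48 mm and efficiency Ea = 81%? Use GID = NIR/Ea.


Ea = 81% = 0.81
GID = NIR / Ea = 48 / 0.81 = 59.2593 mm

59.2593 mm


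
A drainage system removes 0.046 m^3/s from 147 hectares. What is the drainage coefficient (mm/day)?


DC = Q * 86400 / (A * 10000) * 1000
DC = 0.046 * 86400 / (147 * 10000) * 1000
DC = 3974400.0000 / 1470000

2.7037 mm/day


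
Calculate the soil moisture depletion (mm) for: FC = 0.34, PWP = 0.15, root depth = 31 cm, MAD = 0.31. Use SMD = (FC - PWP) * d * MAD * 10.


SMD = (FC - PWP) * d * MAD * 10
SMD = (0.34 - 0.15) * 31 * 0.31 * 10
SMD = 0.1900 * 31 * 0.31 * 10

18.2590 mm


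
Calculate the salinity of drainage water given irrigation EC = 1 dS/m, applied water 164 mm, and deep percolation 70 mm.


EC_dw = EC_iw * D_iw / D_dw
EC_dw = 1 * 164 / 70
EC_dw = 164 / 70

2.3429 dS/m


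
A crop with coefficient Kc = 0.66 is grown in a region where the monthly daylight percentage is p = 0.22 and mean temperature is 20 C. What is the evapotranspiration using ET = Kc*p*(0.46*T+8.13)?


ET = Kc * p * (0.46*T + 8.13)
ET = 0.66 * 0.22 * (0.46*20 + 8.13)
ET = 0.66 * 0.22 * 17.3300

2.5163 mm/day


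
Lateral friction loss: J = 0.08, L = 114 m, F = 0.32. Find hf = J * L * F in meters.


hf = J * L * F = 0.08 * 114 * 0.32 = 2.9184 m

2.9184 m


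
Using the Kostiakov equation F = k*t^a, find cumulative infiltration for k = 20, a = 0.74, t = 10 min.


F = k * t^a = 20 * 10^0.74
F = 20 * 5.495409

109.9082 mm


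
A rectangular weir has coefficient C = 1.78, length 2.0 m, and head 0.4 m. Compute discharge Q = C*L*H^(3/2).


Q = C * L * H^(3/2) = 1.78 * 2.0 * 0.4^1.5 = 1.78 * 2.0 * 0.252982

0.9006 m^3/s


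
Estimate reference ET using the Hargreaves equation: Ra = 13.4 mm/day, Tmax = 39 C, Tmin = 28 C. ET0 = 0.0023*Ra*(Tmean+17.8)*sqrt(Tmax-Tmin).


Tmean = (Tmax + Tmin)/2 = (39 + 28)/2 = 33.5
ET0 = 0.0023 * 13.4 * (33.5 + 17.8) * sqrt(39 - 28)
ET0 = 0.0023 * 13.4 * 51.3 * 3.316625

5.2438 mm/day


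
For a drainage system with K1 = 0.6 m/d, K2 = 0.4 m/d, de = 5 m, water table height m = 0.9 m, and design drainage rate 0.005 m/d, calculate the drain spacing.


S^2 = 8*K2*de*m/q + 4*K1*m^2/q
S^2 = 8*0.4*5*0.9/0.005 + 4*0.6*0.9^2/0.005
S = sqrt(3268.8000)

57.1734 m


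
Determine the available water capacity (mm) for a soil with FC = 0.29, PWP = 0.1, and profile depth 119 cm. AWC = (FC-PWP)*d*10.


AWC = (FC - PWP) * d * 10
AWC = (0.29 - 0.1) * 119 * 10
AWC = 0.1900 * 119 * 10

226.1000 mm


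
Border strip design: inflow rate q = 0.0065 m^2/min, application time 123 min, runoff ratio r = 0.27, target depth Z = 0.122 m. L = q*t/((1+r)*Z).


L = q*t/((1+r)*Z)
L = 0.0065*123/((1+0.27)*0.122)
L = 0.7995/0.15494

5.1601 m


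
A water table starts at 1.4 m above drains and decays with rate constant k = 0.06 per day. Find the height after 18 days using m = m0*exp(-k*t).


m = m0 * exp(-k*t)
m = 1.4 * exp(-0.06 * 18)
m = 1.4 * exp(-1.0800)

0.4754 m


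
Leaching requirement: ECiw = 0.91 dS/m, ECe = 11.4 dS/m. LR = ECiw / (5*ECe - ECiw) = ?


LR = ECiw / (5*ECe - ECiw)
LR = 0.91 / (5*11.4 - 0.91)
LR = 0.91 / 56.0900

0.0162


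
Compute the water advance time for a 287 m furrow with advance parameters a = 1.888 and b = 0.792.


t = (L/a)^(1/b)
t = (287/1.888)^(1/0.792)
t = 152.012712^(1/0.792)

568.7205 min


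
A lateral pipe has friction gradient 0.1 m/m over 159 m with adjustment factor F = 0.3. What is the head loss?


hf = J * L * F = 0.1 * 159 * 0.3 = 4.7700 m

4.7700 m


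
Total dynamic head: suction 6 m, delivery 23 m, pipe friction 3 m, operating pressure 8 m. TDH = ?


TDH = Hs + Hd + hf + Hp = 6 + 23 + 3 + 8 = 40

40 m


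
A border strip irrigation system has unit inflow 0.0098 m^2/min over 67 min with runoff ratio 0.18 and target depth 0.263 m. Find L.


L = q*t/((1+r)*Z)
L = 0.0098*67/((1+0.18)*0.263)
L = 0.6566/0.31034

2.1157 m


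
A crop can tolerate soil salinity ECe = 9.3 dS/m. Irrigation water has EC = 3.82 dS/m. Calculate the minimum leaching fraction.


LR = ECiw / (5*ECe - ECiw)
LR = 3.82 / (5*9.3 - 3.82)
LR = 3.82 / 42.6800

0.0895


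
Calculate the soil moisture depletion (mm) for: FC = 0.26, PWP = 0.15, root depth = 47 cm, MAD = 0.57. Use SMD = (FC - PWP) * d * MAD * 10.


SMD = (FC - PWP) * d * MAD * 10
SMD = (0.26 - 0.15) * 47 * 0.57 * 10
SMD = 0.1100 * 47 * 0.57 * 10

29.4690 mm


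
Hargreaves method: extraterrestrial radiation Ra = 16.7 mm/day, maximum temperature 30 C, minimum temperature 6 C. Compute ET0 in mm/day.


Tmean = (Tmax + Tmin)/2 = (30 + 6)/2 = 18.0
ET0 = 0.0023 * 16.7 * (18.0 + 17.8) * sqrt(30 - 6)
ET0 = 0.0023 * 16.7 * 35.8 * 4.898979

6.7365 mm/day


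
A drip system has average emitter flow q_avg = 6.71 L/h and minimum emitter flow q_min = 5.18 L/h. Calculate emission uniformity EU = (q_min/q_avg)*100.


EU = (q_min/q_avg)*100 = (5.18/6.71)*100 = 77.1982%

77.1982 %


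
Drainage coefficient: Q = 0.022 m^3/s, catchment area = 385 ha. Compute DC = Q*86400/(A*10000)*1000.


DC = Q * 86400 / (A * 10000) * 1000
DC = 0.022 * 86400 / (385 * 10000) * 1000
DC = 1900800.0000 / 3850000

0.4937 mm/day


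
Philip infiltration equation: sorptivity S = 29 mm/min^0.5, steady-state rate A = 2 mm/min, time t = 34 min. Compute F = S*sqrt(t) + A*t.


F = S*sqrt(t) + A*t
F = 29*sqrt(34) + 2*34
F = 29*5.830952 + 68

237.0976 mm


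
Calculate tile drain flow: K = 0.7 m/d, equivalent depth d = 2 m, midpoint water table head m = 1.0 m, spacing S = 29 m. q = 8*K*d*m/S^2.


q = 8*K*d*m/S^2
q = 8*0.7*2*1.0/29^2
q = 11.2000 / 841

0.0133 m/d


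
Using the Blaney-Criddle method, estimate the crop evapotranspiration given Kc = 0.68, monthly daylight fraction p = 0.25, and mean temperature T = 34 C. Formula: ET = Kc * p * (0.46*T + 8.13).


ET = Kc * p * (0.46*T + 8.13)
ET = 0.68 * 0.25 * (0.46*34 + 8.13)
ET = 0.68 * 0.25 * 23.7700

4.0409 mm/day


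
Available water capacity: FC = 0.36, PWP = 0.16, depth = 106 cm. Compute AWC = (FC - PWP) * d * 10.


AWC = (FC - PWP) * d * 10
AWC = (0.36 - 0.16) * 106 * 10
AWC = 0.2000 * 106 * 10

212.0000 mm


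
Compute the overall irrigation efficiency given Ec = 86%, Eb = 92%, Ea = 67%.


Ec = 0.86, Eb = 0.92, Ea = 0.67
E = 0.86 * 0.92 * 0.67 * 100 = 53.0104%

53.0104 %


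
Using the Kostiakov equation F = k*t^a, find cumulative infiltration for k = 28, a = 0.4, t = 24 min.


F = k * t^a = 28 * 24^0.4
F = 28 * 3.565205

99.8257 mm


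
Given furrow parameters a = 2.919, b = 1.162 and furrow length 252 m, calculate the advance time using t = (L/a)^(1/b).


t = (L/a)^(1/b)
t = (252/2.919)^(1/1.162)
t = 86.330935^(1/1.162)

46.3699 min


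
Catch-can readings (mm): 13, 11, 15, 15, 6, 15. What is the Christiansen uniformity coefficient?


mean = 12.500000 mm
MAD = 2.666667 mm
CU = (1 - 2.666667/12.500000)*100

78.6667 %


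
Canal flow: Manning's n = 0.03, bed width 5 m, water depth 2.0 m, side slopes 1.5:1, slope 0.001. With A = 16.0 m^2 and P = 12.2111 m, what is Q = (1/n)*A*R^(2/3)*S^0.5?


R = A/P = 16.0/12.2111 = 1.310283
Q = (1/0.03) * 16.0 * 1.310283^(2/3) * 0.001^0.5

20.1949 m^3/s


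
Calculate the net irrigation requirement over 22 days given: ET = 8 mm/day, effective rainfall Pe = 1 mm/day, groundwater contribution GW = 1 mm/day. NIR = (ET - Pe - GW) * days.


Daily deficit = ET - Pe - GW = 8 - 1 - 1 = 6 mm/day
NIR = 6 * 22 = 132 mm

132.0000 mm


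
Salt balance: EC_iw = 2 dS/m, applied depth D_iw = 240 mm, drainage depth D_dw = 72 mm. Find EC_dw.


EC_dw = EC_iw * D_iw / D_dw
EC_dw = 2 * 240 / 72
EC_dw = 480 / 72

6.6667 dS/m


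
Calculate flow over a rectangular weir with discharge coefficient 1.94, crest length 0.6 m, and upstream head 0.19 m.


Q = C * L * H^(3/2) = 1.94 * 0.6 * 0.19^1.5 = 1.94 * 0.6 * 0.082819

0.0964 m^3/s


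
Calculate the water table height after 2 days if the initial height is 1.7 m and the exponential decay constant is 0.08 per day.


m = m0 * exp(-k*t)
m = 1.7 * exp(-0.08 * 2)
m = 1.7 * exp(-0.1600)

1.4486 m


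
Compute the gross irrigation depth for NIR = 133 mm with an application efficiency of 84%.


Ea = 84% = 0.84
GID = NIR / Ea = 133 / 0.84 = 158.3333 mm

158.3333 mm


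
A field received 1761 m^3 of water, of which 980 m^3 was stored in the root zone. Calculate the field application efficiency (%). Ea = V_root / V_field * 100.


Ea = V_root / V_field * 100 = 980 / 1761 * 100 = 55.6502%

55.6502 %


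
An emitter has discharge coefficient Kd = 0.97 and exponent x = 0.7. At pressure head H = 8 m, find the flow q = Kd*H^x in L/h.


q = Kd * H^x = 0.97 * 8^0.7 = 0.97 * 4.287094

4.1585 L/h


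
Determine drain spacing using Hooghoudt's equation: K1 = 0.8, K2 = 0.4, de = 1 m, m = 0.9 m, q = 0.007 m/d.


S^2 = 8*K2*de*m/q + 4*K1*m^2/q
S^2 = 8*0.4*1*0.9/0.007 + 4*0.8*0.9^2/0.007
S = sqrt(781.7143)

27.9592 m


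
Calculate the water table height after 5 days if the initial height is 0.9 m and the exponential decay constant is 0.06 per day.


m = m0 * exp(-k*t)
m = 0.9 * exp(-0.06 * 5)
m = 0.9 * exp(-0.3000)

0.6667 m


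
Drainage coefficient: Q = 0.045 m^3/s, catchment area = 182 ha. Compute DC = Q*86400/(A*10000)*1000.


DC = Q * 86400 / (A * 10000) * 1000
DC = 0.045 * 86400 / (182 * 10000) * 1000
DC = 3888000.0000 / 1820000

2.1363 mm/day


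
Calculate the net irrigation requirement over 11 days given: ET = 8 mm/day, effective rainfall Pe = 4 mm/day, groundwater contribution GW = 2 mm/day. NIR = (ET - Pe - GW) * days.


Daily deficit = ET - Pe - GW = 8 - 4 - 2 = 2 mm/day
NIR = 2 * 11 = 22 mm

22.0000 mm


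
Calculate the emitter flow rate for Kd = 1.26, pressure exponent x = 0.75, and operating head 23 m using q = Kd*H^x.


q = Kd * H^x = 1.26 * 23^0.75 = 1.26 * 10.502577

13.2332 L/h


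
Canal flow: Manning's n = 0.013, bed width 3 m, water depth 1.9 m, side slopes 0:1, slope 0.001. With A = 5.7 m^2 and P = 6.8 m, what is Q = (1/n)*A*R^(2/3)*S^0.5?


R = A/P = 5.7/6.8 = 0.838235
Q = (1/0.013) * 5.7 * 0.838235^(2/3) * 0.001^0.5

12.3266 m^3/s


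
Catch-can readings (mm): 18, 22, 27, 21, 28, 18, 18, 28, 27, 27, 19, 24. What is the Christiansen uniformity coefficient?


mean = 23.083333 mm
MAD = 3.750000 mm
CU = (1 - 3.750000/23.083333)*100

83.7545 %


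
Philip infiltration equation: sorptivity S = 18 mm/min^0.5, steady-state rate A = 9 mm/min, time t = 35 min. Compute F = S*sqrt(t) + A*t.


F = S*sqrt(t) + A*t
F = 18*sqrt(35) + 9*35
F = 18*5.916080 + 315

421.4894 mm


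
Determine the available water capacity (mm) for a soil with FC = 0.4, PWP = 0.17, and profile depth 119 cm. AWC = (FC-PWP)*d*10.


AWC = (FC - PWP) * d * 10
AWC = (0.4 - 0.17) * 119 * 10
AWC = 0.2300 * 119 * 10

273.7000 mm


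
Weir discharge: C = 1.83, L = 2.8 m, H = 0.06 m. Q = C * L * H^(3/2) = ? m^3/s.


Q = C * L * H^(3/2) = 1.83 * 2.8 * 0.06^1.5 = 1.83 * 2.8 * 0.014697

0.0753 m^3/s


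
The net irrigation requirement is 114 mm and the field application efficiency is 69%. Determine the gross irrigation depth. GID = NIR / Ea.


Ea = 69% = 0.69
GID = NIR / Ea = 114 / 0.69 = 165.2174 mm

165.2174 mm


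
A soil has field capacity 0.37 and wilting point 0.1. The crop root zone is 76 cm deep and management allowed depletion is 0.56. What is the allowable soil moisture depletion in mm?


SMD = (FC - PWP) * d * MAD * 10
SMD = (0.37 - 0.1) * 76 * 0.56 * 10
SMD = 0.2700 * 76 * 0.56 * 10

114.9120 mm


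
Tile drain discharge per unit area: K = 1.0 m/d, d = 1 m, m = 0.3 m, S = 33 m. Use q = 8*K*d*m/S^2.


q = 8*K*d*m/S^2
q = 8*1.0*1*0.3/33^2
q = 2.4000 / 1089

0.0022 m/d


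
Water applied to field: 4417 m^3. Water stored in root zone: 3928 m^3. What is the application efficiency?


Ea = V_root / V_field * 100 = 3928 / 4417 * 100 = 88.9291%

88.9291 %


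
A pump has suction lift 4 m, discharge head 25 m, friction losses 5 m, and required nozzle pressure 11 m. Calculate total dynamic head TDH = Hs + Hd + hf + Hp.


TDH = Hs + Hd + hf + Hp = 4 + 25 + 5 + 11 = 45

45 m


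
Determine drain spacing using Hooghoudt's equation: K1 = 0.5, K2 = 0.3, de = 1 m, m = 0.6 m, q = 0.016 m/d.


S^2 = 8*K2*de*m/q + 4*K1*m^2/q
S^2 = 8*0.3*1*0.6/0.016 + 4*0.5*0.6^2/0.016
S = sqrt(135.0000)

11.6190 m


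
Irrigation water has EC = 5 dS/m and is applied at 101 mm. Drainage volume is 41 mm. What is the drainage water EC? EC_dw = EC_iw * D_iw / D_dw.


EC_dw = EC_iw * D_iw / D_dw
EC_dw = 5 * 101 / 41
EC_dw = 505 / 41

12.3171 dS/m


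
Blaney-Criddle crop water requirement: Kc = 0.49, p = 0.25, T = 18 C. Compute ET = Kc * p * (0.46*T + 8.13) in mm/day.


ET = Kc * p * (0.46*T + 8.13)
ET = 0.49 * 0.25 * (0.46*18 + 8.13)
ET = 0.49 * 0.25 * 16.4100

2.0102 mm/day


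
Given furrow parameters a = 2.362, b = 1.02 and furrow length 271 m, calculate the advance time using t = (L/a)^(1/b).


t = (L/a)^(1/b)
t = (271/2.362)^(1/1.02)
t = 114.733277^(1/1.02)

104.5450 min


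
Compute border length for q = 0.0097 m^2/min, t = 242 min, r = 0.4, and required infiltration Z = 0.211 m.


L = q*t/((1+r)*Z)
L = 0.0097*242/((1+0.4)*0.211)
L = 2.3474/0.2954

7.9465 m


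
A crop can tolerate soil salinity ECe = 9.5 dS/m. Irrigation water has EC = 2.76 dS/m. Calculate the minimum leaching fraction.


LR = ECiw / (5*ECe - ECiw)
LR = 2.76 / (5*9.5 - 2.76)
LR = 2.76 / 44.7400

0.0617


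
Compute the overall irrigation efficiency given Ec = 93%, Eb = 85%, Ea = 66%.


Ec = 0.93, Eb = 0.85, Ea = 0.66
E = 0.93 * 0.85 * 0.66 * 100 = 52.1730%

52.1730 %


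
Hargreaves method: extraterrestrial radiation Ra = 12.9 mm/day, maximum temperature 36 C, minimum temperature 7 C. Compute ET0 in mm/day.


Tmean = (Tmax + Tmin)/2 = (36 + 7)/2 = 21.5
ET0 = 0.0023 * 12.9 * (21.5 + 17.8) * sqrt(36 - 7)
ET0 = 0.0023 * 12.9 * 39.3 * 5.385165

6.2793 mm/day


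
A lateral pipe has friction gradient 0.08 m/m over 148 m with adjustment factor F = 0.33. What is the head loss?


hf = J * L * F = 0.08 * 148 * 0.33 = 3.9072 m

3.9072 m


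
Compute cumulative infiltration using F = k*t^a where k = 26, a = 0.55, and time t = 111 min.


F = k * t^a = 26 * 111^0.55
F = 26 * 13.332993

346.6578 mm


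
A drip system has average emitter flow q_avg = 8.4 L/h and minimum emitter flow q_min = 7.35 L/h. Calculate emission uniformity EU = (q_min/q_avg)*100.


EU = (q_min/q_avg)*100 = (7.35/8.4)*100 = 87.5000%

87.5000 %


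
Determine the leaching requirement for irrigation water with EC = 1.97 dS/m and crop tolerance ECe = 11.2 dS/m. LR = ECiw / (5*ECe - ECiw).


LR = ECiw / (5*ECe - ECiw)
LR = 1.97 / (5*11.2 - 1.97)
LR = 1.97 / 54.0300

0.0365


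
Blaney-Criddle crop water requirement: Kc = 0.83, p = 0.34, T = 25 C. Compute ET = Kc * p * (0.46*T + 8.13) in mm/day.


ET = Kc * p * (0.46*T + 8.13)
ET = 0.83 * 0.34 * (0.46*25 + 8.13)
ET = 0.83 * 0.34 * 19.6300

5.5396 mm/day


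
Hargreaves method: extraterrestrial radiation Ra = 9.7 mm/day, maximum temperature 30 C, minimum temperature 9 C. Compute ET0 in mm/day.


Tmean = (Tmax + Tmin)/2 = (30 + 9)/2 = 19.5
ET0 = 0.0023 * 9.7 * (19.5 + 17.8) * sqrt(30 - 9)
ET0 = 0.0023 * 9.7 * 37.3 * 4.582576

3.8135 mm/day


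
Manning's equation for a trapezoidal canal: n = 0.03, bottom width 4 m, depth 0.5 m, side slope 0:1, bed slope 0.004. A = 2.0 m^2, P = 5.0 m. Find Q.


R = A/P = 2.0/5.0 = 0.400000
Q = (1/0.03) * 2.0 * 0.400000^(2/3) * 0.004^0.5

2.2890 m^3/s


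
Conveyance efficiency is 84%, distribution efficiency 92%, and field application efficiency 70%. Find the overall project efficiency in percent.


Ec = 0.84, Eb = 0.92, Ea = 0.7
E = 0.84 * 0.92 * 0.7 * 100 = 54.0960%

54.0960 %


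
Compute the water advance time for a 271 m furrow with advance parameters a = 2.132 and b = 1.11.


t = (L/a)^(1/b)
t = (271/2.132)^(1/1.11)
t = 127.110694^(1/1.11)

78.6429 min


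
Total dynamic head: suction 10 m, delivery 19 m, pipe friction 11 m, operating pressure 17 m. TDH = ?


TDH = Hs + Hd + hf + Hp = 10 + 19 + 11 + 17 = 57

57 m


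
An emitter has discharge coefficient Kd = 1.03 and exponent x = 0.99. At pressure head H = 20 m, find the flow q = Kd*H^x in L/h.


q = Kd * H^x = 1.03 * 20^0.99 = 1.03 * 19.409739

19.9920 L/h


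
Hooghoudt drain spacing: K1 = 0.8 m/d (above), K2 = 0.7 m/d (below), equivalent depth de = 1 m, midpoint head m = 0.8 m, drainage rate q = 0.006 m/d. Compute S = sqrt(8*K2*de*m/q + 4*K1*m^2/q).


S^2 = 8*K2*de*m/q + 4*K1*m^2/q
S^2 = 8*0.7*1*0.8/0.006 + 4*0.8*0.8^2/0.006
S = sqrt(1088.0000)

32.9848 m


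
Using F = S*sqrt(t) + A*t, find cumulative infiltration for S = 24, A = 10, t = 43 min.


F = S*sqrt(t) + A*t
F = 24*sqrt(43) + 10*43
F = 24*6.557439 + 430

587.3785 mm


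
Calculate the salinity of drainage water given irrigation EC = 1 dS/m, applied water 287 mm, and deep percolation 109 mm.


EC_dw = EC_iw * D_iw / D_dw
EC_dw = 1 * 287 / 109
EC_dw = 287 / 109

2.6330 dS/m


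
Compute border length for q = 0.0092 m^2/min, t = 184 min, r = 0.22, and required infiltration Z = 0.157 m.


L = q*t/((1+r)*Z)
L = 0.0092*184/((1+0.22)*0.157)
L = 1.6928/0.19154

8.8378 m


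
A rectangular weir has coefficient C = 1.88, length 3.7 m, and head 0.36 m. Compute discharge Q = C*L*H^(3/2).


Q = C * L * H^(3/2) = 1.88 * 3.7 * 0.36^1.5 = 1.88 * 3.7 * 0.216000

1.5025 m^3/s


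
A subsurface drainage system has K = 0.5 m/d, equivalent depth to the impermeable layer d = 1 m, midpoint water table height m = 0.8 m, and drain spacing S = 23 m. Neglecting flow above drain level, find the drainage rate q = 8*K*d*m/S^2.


q = 8*K*d*m/S^2
q = 8*0.5*1*0.8/23^2
q = 3.2000 / 529

0.0060 m/d


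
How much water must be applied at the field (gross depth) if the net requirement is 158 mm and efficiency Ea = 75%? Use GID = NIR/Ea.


Ea = 75% = 0.75
GID = NIR / Ea = 158 / 0.75 = 210.6667 mm

210.6667 mm


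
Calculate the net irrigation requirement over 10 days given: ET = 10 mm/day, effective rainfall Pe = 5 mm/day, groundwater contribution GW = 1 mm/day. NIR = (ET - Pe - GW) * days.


Daily deficit = ET - Pe - GW = 10 - 5 - 1 = 4 mm/day
NIR = 4 * 10 = 40 mm

40.0000 mm


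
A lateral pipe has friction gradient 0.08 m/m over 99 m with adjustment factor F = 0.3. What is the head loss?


hf = J * L * F = 0.08 * 99 * 0.3 = 2.3760 m

2.3760 m


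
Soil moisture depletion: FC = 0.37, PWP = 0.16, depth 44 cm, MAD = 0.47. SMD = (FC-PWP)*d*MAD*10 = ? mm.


SMD = (FC - PWP) * d * MAD * 10
SMD = (0.37 - 0.16) * 44 * 0.47 * 10
SMD = 0.2100 * 44 * 0.47 * 10

43.4280 mm


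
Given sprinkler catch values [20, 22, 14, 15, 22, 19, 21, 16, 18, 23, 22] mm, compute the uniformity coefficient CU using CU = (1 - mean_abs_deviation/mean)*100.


mean = 19.272727 mm
MAD = 2.611570 mm
CU = (1 - 2.611570/19.272727)*100

86.4494 %


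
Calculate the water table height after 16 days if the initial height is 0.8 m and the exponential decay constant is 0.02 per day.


m = m0 * exp(-k*t)
m = 0.8 * exp(-0.02 * 16)
m = 0.8 * exp(-0.3200)

0.5809 m


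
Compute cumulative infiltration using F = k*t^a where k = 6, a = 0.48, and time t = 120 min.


F = k * t^a = 6 * 120^0.48
F = 6 * 9.954215

59.7253 mm


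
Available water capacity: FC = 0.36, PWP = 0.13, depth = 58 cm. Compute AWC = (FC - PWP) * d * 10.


AWC = (FC - PWP) * d * 10
AWC = (0.36 - 0.13) * 58 * 10
AWC = 0.2300 * 58 * 10

133.4000 mm


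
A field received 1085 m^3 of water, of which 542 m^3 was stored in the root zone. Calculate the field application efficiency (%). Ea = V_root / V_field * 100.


Ea = V_root / V_field * 100 = 542 / 1085 * 100 = 49.9539%

49.9539 %


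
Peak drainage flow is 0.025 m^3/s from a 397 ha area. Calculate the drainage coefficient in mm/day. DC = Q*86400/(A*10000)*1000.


DC = Q * 86400 / (A * 10000) * 1000
DC = 0.025 * 86400 / (397 * 10000) * 1000
DC = 2160000.0000 / 3970000

0.5441 mm/day


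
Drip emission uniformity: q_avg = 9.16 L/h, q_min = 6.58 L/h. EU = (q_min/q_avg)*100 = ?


EU = (q_min/q_avg)*100 = (6.58/9.16)*100 = 71.8341%

71.8341 %


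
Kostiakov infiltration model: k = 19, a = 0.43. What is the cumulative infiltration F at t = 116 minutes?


F = k * t^a = 19 * 116^0.43
F = 19 * 7.721771

146.7136 mm


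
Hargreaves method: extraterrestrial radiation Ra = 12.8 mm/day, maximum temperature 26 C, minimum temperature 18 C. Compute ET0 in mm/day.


Tmean = (Tmax + Tmin)/2 = (26 + 18)/2 = 22.0
ET0 = 0.0023 * 12.8 * (22.0 + 17.8) * sqrt(26 - 18)
ET0 = 0.0023 * 12.8 * 39.8 * 2.828427

3.3141 mm/day


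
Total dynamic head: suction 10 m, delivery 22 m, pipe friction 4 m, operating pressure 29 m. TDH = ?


TDH = Hs + Hd + hf + Hp = 10 + 22 + 4 + 29 = 65

65 m


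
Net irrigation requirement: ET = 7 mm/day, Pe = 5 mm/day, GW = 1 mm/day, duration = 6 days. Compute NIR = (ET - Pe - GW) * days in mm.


Daily deficit = ET - Pe - GW = 7 - 5 - 1 = 1 mm/day
NIR = 1 * 6 = 6 mm

6.0000 mm


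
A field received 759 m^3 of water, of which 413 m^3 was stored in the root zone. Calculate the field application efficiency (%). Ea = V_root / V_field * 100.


Ea = V_root / V_field * 100 = 413 / 759 * 100 = 54.4137%

54.4137 %


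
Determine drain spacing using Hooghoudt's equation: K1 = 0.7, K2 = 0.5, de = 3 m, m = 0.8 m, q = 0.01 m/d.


S^2 = 8*K2*de*m/q + 4*K1*m^2/q
S^2 = 8*0.5*3*0.8/0.01 + 4*0.7*0.8^2/0.01
S = sqrt(1139.2000)

33.7520 m


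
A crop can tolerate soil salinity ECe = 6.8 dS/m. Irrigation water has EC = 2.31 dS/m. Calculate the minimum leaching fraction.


LR = ECiw / (5*ECe - ECiw)
LR = 2.31 / (5*6.8 - 2.31)
LR = 2.31 / 31.6900

0.0729


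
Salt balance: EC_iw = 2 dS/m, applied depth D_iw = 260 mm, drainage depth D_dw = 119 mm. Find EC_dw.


EC_dw = EC_iw * D_iw / D_dw
EC_dw = 2 * 260 / 119
EC_dw = 520 / 119

4.3697 dS/m


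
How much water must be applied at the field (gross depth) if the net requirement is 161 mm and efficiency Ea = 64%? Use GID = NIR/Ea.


Ea = 64% = 0.64
GID = NIR / Ea = 161 / 0.64 = 251.5625 mm

251.5625 mm


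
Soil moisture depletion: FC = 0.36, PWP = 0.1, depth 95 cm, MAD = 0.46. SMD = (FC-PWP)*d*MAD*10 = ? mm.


SMD = (FC - PWP) * d * MAD * 10
SMD = (0.36 - 0.1) * 95 * 0.46 * 10
SMD = 0.2600 * 95 * 0.46 * 10

113.6200 mm


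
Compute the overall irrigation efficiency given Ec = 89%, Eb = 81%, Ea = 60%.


Ec = 0.89, Eb = 0.81, Ea = 0.6
E = 0.89 * 0.81 * 0.6 * 100 = 43.2540%

43.2540 %


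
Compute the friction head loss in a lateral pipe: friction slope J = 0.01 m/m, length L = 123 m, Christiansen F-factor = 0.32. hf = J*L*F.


hf = J * L * F = 0.01 * 123 * 0.32 = 0.3936 m

0.3936 m


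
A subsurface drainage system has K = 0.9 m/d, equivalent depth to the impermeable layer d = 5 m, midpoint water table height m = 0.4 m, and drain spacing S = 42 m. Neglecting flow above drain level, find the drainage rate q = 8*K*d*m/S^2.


q = 8*K*d*m/S^2
q = 8*0.9*5*0.4/42^2
q = 14.4000 / 1764

0.0082 m/d


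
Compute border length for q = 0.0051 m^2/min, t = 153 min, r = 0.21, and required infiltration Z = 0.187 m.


L = q*t/((1+r)*Z)
L = 0.0051*153/((1+0.21)*0.187)
L = 0.7803/0.22627

3.4485 m


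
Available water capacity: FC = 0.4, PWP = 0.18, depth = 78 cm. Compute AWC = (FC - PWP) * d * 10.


AWC = (FC - PWP) * d * 10
AWC = (0.4 - 0.18) * 78 * 10
AWC = 0.2200 * 78 * 10

171.6000 mm


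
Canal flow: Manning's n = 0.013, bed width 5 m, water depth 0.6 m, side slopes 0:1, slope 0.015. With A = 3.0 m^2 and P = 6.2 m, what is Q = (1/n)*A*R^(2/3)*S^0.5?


R = A/P = 3.0/6.2 = 0.483871
Q = (1/0.013) * 3.0 * 0.483871^(2/3) * 0.015^0.5

17.4198 m^3/s


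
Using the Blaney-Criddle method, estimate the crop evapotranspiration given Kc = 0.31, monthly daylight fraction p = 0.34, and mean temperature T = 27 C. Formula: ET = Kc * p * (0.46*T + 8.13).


ET = Kc * p * (0.46*T + 8.13)
ET = 0.31 * 0.34 * (0.46*27 + 8.13)
ET = 0.31 * 0.34 * 20.5500

2.1660 mm/day


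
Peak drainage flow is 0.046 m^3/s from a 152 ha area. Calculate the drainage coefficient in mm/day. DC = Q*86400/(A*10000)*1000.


DC = Q * 86400 / (A * 10000) * 1000
DC = 0.046 * 86400 / (152 * 10000) * 1000
DC = 3974400.0000 / 1520000

2.6147 mm/day


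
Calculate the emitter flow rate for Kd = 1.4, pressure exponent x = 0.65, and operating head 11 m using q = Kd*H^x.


q = Kd * H^x = 1.4 * 11^0.65 = 1.4 * 4.752315

6.6532 L/h


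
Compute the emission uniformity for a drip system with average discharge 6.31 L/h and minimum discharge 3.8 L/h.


EU = (q_min/q_avg)*100 = (3.8/6.31)*100 = 60.2219%

60.2219 %


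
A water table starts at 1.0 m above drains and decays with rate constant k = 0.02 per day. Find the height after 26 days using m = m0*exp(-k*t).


m = m0 * exp(-k*t)
m = 1.0 * exp(-0.02 * 26)
m = 1.0 * exp(-0.5200)

0.5945 m


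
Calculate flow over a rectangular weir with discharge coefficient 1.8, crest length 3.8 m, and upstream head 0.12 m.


Q = C * L * H^(3/2) = 1.8 * 3.8 * 0.12^1.5 = 1.8 * 3.8 * 0.041569

0.2843 m^3/s


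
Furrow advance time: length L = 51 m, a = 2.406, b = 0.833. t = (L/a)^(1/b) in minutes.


t = (L/a)^(1/b)
t = (51/2.406)^(1/0.833)
t = 21.197007^(1/0.833)

39.0991 min


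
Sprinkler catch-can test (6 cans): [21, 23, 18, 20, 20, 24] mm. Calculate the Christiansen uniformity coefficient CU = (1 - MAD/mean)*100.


mean = 21.000000 mm
MAD = 1.666667 mm
CU = (1 - 1.666667/21.000000)*100

92.0635 %


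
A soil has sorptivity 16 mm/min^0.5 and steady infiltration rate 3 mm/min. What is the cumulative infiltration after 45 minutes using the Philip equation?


F = S*sqrt(t) + A*t
F = 16*sqrt(45) + 3*45
F = 16*6.708204 + 135

242.3313 mm
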